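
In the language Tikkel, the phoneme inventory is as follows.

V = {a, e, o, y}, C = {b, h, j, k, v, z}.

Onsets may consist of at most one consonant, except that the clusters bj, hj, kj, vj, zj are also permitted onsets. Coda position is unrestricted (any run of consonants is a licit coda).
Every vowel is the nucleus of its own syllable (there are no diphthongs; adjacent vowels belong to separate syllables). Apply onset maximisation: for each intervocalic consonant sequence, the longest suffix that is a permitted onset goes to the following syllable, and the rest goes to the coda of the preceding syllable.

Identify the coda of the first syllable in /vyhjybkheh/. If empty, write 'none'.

Nuclei (vowels): y, y, e → 3 syllables.
V1 /y/ – V2 /y/: /hj/ is a licit onset in full, so it all attaches to the next syllable.
V2 /y/ – V3 /e/: /bkh/ — longest licit onset from the right is /h/, leaving /bk/ as coda.
Result: vy.hjybk.heh.
Syllable 1 is /vy/: onset /v/, nucleus /y/, coda ∅.

none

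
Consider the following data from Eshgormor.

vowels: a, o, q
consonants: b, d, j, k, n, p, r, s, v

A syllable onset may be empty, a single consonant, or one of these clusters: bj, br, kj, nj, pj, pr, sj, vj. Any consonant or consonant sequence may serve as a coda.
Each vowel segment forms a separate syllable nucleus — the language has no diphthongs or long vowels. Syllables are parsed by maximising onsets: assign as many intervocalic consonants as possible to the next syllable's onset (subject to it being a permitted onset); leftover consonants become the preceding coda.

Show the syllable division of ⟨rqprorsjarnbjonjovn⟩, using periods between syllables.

rq.pror.sjarn.bjo.njovn

The vowels are q, o, a, o, o — 5 nuclei, so 5 syllables.
V1 /q/ – V2 /o/: /pr/ — entire cluster is a permitted onset → onset /pr/, coda ∅.
V2 /o/ – V3 /a/: /rsj/ splits as /r/ + /sj/ (/sj/ is the longest suffix that is a licit onset).
V3 /a/ – V4 /o/: /rnbj/ — longest licit onset from the right is /bj/, leaving /rn/ as coda.
V4 /o/ – V5 /o/: /nj/ — entire cluster is a permitted onset → onset /nj/, coda ∅.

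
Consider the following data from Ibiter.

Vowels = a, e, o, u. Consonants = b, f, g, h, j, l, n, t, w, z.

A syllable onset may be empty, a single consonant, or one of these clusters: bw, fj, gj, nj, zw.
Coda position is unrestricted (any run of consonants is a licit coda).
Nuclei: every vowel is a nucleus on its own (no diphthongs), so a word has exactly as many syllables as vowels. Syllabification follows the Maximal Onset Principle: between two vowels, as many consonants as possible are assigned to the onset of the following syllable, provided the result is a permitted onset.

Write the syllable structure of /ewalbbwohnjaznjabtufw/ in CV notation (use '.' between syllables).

The vowels are e, a, o, a, a, u — 6 nuclei, so 6 syllables.
/e…a/ gap (V1→V2): /w/ is a single consonant, so it becomes the next onset.
/a…o/ gap (V2→V3): cluster /lbbw/ — the longest permitted-onset suffix is /bw/; onset = /bw/, preceding coda = /lb/.
/o…a/ gap (V3→V4): /hnj/; trying suffixes from longest down, /nj/ is the first permitted one, so coda /h/ | onset /nj/.
/a…a/ gap (V4→V5): /znj/; trying suffixes from longest down, /nj/ is the first permitted one, so coda /z/ | onset /nj/.
/a…u/ gap (V5→V6): cluster /bt/ — the longest permitted-onset suffix is /t/; onset = /t/, preceding coda = /b/.
Syllabification: e.walb.bwoh.njaz.njab.tufw.
Mapping each syllable to C/V: /e/ → V, /walb/ → CVCC, /bwoh/ → CCVC, /njaz/ → CCVC, /njab/ → CCVC, /tufw/ → CVCC.

V.CVCC.CCVC.CCVC.CCVC.CVCC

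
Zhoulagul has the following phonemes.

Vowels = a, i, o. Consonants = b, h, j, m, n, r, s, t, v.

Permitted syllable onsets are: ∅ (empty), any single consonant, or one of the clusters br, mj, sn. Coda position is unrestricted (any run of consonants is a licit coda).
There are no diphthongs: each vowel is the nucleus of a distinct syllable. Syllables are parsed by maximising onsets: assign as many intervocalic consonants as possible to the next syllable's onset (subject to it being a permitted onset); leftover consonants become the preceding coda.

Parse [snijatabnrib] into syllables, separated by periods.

Vowels present: i, a, a, i; each is a nucleus, giving 4 syllables.
V1 /i/ – V2 /a/: /j/ is a single consonant, so it becomes the next onset.
V2 /a/ – V3 /a/: /t/ → onset of the next syllable (single consonants are always licit onsets).
V3 /a/ – V4 /i/: /bnr/; trying suffixes from longest down, /r/ is the first permitted one, so coda /bn/ | onset /r/.

sni.ja.tabn.rib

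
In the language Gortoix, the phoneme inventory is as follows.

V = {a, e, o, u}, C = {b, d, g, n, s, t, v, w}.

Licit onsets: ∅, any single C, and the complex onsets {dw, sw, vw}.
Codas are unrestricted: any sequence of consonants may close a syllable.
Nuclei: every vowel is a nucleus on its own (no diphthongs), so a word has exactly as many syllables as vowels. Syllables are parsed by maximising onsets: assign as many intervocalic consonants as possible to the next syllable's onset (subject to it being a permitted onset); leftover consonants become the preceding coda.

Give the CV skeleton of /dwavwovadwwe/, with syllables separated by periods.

Nuclei (vowels): a, o, a, e → 4 syllables.
Between /a/ (V1) and /o/ (V2): /vw/ — entire cluster is a permitted onset → onset /vw/, coda ∅.
Between /o/ (V2) and /a/ (V3): /v/ → onset of the next syllable (single consonants are always licit onsets).
Between /a/ (V3) and /e/ (V4): cluster /dww/ — the longest permitted-onset suffix is /w/; onset = /w/, preceding coda = /dw/.
Syllabification: dwa.vwo.vadw.we.
Mapping each syllable to C/V: /dwa/ → CCV, /vwo/ → CCV, /vadw/ → CVCC, /we/ → CV.

CCV.CCV.CVCC.CV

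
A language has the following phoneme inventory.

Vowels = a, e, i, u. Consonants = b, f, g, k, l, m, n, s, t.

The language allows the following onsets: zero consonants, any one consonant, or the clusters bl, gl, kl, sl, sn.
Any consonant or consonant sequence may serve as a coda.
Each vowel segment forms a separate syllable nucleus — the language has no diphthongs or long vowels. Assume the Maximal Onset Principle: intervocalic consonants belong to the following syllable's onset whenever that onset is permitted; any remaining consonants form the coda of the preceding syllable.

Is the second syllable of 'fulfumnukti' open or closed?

closed

The vowels are u, u, u, i — 4 nuclei, so 4 syllables.
σ1/σ2 boundary: /lf/; trying suffixes from longest down, /f/ is the first permitted one, so coda /l/ | onset /f/.
σ2/σ3 boundary: cluster /mn/ — the longest permitted-onset suffix is /n/; onset = /n/, preceding coda = /m/.
σ3/σ4 boundary: /kt/; trying suffixes from longest down, /t/ is the first permitted one, so coda /k/ | onset /t/.
Result: ful.fum.nuk.ti.
Syllable 2 is /fum/ with coda /m/, so it is closed.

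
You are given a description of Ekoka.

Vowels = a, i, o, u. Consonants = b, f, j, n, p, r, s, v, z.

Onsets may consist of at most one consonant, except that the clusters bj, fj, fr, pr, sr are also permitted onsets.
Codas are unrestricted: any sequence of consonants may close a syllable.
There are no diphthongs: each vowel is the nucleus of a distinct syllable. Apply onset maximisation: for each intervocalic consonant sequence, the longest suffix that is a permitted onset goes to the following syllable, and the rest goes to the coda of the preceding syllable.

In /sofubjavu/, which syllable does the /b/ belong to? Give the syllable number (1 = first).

Nuclei (vowels): o, u, a, u → 4 syllables.
V1 /o/ – V2 /u/: just /f/ — single C goes to the following onset.
V2 /u/ – V3 /a/: cluster /bj/ — /bj/ is itself a permitted onset, so the whole cluster goes right; preceding coda = ∅.
V3 /a/ – V4 /u/: /v/ → onset of the next syllable (single consonants are always licit onsets).
Result: so.fu.bja.vu.
The /b/ is in the onset of syllable 3 (/bja/).

3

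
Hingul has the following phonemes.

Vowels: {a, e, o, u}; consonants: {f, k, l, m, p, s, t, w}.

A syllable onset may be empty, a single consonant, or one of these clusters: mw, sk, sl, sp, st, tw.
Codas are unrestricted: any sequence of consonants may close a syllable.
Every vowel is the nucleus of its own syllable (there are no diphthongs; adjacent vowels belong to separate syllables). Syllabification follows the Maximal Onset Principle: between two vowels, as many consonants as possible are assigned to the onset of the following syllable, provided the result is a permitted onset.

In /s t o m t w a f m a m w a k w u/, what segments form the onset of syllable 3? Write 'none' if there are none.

Nuclei (vowels): o, a, a, a, u → 5 syllables.
/o…a/ gap (V1→V2): /mtw/ splits as /m/ + /tw/ (/tw/ is the longest suffix that is a licit onset).
/a…a/ gap (V2→V3): /fm/ splits as /f/ + /m/ (/m/ is the longest suffix that is a licit onset).
/a…a/ gap (V3→V4): /mw/ — entire cluster is a permitted onset → onset /mw/, coda ∅.
/a…u/ gap (V4→V5): cluster /kw/ — the longest permitted-onset suffix is /w/; onset = /w/, preceding coda = /k/.
Result: stom.twaf.ma.mwak.wu.
Syllable 3 is /ma/: onset /m/, nucleus /a/, coda ∅.

m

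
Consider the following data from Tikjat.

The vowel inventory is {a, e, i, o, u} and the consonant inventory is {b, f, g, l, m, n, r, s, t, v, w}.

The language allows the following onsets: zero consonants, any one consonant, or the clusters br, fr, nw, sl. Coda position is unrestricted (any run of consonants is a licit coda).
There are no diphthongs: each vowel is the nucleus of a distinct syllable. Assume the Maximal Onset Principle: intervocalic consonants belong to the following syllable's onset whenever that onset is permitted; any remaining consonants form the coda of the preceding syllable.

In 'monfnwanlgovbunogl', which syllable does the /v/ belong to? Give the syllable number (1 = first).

Vowels present: o, a, o, u, o; each is a nucleus, giving 5 syllables.
V1 /o/ – V2 /a/: cluster /nfnw/ — the longest permitted-onset suffix is /nw/; onset = /nw/, preceding coda = /nf/.
V2 /a/ – V3 /o/: /nlg/ splits as /nl/ + /g/ (/g/ is the longest suffix that is a licit onset).
V3 /o/ – V4 /u/: cluster /vb/ — the longest permitted-onset suffix is /b/; onset = /b/, preceding coda = /v/.
V4 /u/ – V5 /o/: just /n/ — single C goes to the following onset.
Syllabification: monf.nwanl.gov.bu.nogl.
The /v/ is in the coda of syllable 3 (/gov/).

3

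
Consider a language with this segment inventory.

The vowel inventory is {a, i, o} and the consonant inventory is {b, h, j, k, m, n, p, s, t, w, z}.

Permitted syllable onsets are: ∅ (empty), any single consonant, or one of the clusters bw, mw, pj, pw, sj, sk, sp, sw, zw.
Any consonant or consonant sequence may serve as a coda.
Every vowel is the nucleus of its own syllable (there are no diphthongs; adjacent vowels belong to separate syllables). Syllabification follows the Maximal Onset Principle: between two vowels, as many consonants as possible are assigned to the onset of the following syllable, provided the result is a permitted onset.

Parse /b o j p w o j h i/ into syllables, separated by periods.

boj.pwoj.hi

Nuclei (vowels): o, o, i → 3 syllables.
σ1/σ2 boundary: /jpw/; trying suffixes from longest down, /pw/ is the first permitted one, so coda /j/ | onset /pw/.
σ2/σ3 boundary: /jh/ splits as /j/ + /h/ (/h/ is the longest suffix that is a licit onset).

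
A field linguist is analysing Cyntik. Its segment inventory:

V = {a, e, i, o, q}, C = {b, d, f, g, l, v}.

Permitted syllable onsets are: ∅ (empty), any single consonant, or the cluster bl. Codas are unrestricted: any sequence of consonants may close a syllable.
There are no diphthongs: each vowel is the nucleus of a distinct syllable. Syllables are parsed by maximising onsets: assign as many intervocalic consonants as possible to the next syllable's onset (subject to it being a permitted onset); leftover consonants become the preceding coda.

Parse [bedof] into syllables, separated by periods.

The vowels are e, o — 2 nuclei, so 2 syllables.
V1 /e/ – V2 /o/: just /d/ — single C goes to the following onset.

be.dof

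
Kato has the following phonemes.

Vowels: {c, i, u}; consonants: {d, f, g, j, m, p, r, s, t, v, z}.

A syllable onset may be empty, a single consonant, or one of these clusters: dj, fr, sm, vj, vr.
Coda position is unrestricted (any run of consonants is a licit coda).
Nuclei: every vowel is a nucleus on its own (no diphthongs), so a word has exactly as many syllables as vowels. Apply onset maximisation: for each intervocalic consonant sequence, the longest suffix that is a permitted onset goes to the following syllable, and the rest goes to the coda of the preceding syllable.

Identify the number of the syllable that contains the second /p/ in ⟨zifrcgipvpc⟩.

4

Nuclei (vowels): i, c, i, c → 4 syllables.
/i…c/ gap (V1→V2): /fr/ — entire cluster is a permitted onset → onset /fr/, coda ∅.
/c…i/ gap (V2→V3): /g/ is a single consonant, so it becomes the next onset.
/i…c/ gap (V3→V4): cluster /pvp/ — the longest permitted-onset suffix is /p/; onset = /p/, preceding coda = /pv/.
Putting it together: zi.frc.gipv.pc.
The second /p/ is in the onset of syllable 4 (/pc/).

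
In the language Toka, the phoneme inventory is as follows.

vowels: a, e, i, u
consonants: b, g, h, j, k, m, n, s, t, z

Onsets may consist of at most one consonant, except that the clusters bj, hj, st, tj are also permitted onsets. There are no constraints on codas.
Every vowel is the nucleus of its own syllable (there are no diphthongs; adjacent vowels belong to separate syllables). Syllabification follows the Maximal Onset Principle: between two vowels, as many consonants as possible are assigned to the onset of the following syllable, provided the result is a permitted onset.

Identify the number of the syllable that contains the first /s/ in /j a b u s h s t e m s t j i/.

2

Nuclei (vowels): a, u, e, i → 4 syllables.
Between /a/ (V1) and /u/ (V2): just /b/ — single C goes to the following onset.
Between /u/ (V2) and /e/ (V3): /shst/; trying suffixes from longest down, /st/ is the first permitted one, so coda /sh/ | onset /st/.
Between /e/ (V3) and /i/ (V4): /mstj/ splits as /ms/ + /tj/ (/tj/ is the longest suffix that is a licit onset).
Result: ja.bush.stems.tji.
The first /s/ is in the coda of syllable 2 (/bush/).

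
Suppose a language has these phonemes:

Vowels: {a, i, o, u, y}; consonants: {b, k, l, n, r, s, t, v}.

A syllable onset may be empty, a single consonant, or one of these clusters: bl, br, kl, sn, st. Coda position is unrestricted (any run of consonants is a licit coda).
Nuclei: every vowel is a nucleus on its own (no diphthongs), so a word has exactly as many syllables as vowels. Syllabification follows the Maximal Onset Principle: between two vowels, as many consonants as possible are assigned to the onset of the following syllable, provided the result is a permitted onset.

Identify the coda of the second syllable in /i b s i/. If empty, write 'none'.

none

Vowels present: i, i; each is a nucleus, giving 2 syllables.
V1 /i/ – V2 /i/: /bs/ — longest licit onset from the right is /s/, leaving /b/ as coda.
Putting it together: ib.si.
Syllable 2 is /si/: onset /s/, nucleus /i/, coda ∅.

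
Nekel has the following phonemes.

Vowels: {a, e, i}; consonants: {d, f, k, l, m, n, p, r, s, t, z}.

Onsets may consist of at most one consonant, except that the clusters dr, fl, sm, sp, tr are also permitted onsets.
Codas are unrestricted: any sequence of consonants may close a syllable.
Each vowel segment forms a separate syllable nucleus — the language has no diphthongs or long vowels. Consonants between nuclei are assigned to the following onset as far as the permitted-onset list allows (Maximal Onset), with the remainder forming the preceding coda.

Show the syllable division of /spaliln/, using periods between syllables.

spa.liln

The vowels are a, i — 2 nuclei, so 2 syllables.
Between /a/ (V1) and /i/ (V2): /l/ is a single consonant, so it becomes the next onset.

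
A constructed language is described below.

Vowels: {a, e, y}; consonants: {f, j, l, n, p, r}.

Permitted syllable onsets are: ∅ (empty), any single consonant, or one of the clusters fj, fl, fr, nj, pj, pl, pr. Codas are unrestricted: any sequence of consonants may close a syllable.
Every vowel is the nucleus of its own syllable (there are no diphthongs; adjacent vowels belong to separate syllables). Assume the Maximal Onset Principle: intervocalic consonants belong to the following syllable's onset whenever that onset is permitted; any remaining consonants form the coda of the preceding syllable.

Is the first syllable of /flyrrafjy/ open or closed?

closed

Nuclei (vowels): y, a, y → 3 syllables.
Between /y/ (V1) and /a/ (V2): /rr/; trying suffixes from longest down, /r/ is the first permitted one, so coda /r/ | onset /r/.
Between /a/ (V2) and /y/ (V3): cluster /fj/ — /fj/ is itself a permitted onset, so the whole cluster goes right; preceding coda = ∅.
So the parse is flyr.ra.fjy.
Syllable 1 is /flyr/ with coda /r/, so it is closed.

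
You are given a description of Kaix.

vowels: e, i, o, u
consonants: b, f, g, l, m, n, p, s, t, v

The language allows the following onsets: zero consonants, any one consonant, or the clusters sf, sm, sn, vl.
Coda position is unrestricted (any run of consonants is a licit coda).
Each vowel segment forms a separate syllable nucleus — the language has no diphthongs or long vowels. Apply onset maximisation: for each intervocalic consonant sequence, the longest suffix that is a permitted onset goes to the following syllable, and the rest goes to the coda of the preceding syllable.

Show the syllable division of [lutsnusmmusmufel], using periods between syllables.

Vowels present: u, u, u, u, e; each is a nucleus, giving 5 syllables.
Between /u/ (V1) and /u/ (V2): cluster /tsn/ — the longest permitted-onset suffix is /sn/; onset = /sn/, preceding coda = /t/.
Between /u/ (V2) and /u/ (V3): cluster /smm/ — the longest permitted-onset suffix is /m/; onset = /m/, preceding coda = /sm/.
Between /u/ (V3) and /u/ (V4): /sm/ — entire cluster is a permitted onset → onset /sm/, coda ∅.
Between /u/ (V4) and /e/ (V5): /f/ → onset of the next syllable (single consonants are always licit onsets).

lut.snusm.mu.smu.fel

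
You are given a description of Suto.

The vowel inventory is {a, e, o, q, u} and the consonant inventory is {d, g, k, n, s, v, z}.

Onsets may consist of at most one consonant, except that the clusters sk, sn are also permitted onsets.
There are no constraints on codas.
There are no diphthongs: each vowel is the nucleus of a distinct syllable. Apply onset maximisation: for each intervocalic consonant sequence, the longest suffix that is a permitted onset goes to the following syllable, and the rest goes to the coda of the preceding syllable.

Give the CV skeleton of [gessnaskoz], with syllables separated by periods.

CVC.CCV.CCVC

The vowels are e, a, o — 3 nuclei, so 3 syllables.
Between /e/ (V1) and /a/ (V2): /ssn/; trying suffixes from longest down, /sn/ is the first permitted one, so coda /s/ | onset /sn/.
Between /a/ (V2) and /o/ (V3): cluster /sk/ — /sk/ is itself a permitted onset, so the whole cluster goes right; preceding coda = ∅.
Putting it together: ges.sna.skoz.
Mapping each syllable to C/V: /ges/ → CVC, /sna/ → CCV, /skoz/ → CCVC.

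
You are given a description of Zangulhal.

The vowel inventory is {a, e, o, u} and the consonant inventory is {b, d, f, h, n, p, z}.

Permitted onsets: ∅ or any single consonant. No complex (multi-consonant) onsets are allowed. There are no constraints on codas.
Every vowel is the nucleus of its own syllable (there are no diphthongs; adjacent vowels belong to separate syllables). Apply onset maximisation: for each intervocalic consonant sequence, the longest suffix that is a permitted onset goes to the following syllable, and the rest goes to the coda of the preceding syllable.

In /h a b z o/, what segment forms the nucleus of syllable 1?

a

Nuclei (vowels): a, o → 2 syllables.
The first nucleus (vowel 1 from the left) is /a/.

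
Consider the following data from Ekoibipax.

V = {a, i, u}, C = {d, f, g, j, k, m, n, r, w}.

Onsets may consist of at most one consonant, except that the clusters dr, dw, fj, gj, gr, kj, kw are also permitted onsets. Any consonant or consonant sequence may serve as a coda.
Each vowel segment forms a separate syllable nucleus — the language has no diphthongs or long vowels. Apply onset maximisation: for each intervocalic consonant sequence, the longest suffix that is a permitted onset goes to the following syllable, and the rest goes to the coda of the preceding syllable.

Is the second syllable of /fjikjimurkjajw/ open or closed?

Nuclei (vowels): i, i, u, a → 4 syllables.
V1 /i/ – V2 /i/: cluster /kj/ — /kj/ is itself a permitted onset, so the whole cluster goes right; preceding coda = ∅.
V2 /i/ – V3 /u/: just /m/ — single C goes to the following onset.
V3 /u/ – V4 /a/: cluster /rkj/ — the longest permitted-onset suffix is /kj/; onset = /kj/, preceding coda = /r/.
So the parse is fji.kji.mur.kjajw.
Syllable 2 is /kji/; it ends in its nucleus with no coda, so it is open.

open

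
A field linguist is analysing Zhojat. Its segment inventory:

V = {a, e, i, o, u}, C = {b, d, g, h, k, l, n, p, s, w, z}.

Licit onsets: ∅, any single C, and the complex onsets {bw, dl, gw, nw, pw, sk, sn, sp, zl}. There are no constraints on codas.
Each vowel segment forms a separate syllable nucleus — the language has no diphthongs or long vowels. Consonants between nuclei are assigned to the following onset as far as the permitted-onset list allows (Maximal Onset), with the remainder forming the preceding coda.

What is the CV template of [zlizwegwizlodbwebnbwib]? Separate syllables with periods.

The vowels are i, e, i, o, e, i — 6 nuclei, so 6 syllables.
V1 /i/ – V2 /e/: /zw/; trying suffixes from longest down, /w/ is the first permitted one, so coda /z/ | onset /w/.
V2 /e/ – V3 /i/: /gw/ — entire cluster is a permitted onset → onset /gw/, coda ∅.
V3 /i/ – V4 /o/: cluster /zl/ — /zl/ is itself a permitted onset, so the whole cluster goes right; preceding coda = ∅.
V4 /o/ – V5 /e/: /dbw/; trying suffixes from longest down, /bw/ is the first permitted one, so coda /d/ | onset /bw/.
V5 /e/ – V6 /i/: /bnbw/; trying suffixes from longest down, /bw/ is the first permitted one, so coda /bn/ | onset /bw/.
So the parse is zliz.we.gwi.zlod.bwebn.bwib.
Mapping each syllable to C/V: /zliz/ → CCVC, /we/ → CV, /gwi/ → CCV, /zlod/ → CCVC, /bwebn/ → CCVCC, /bwib/ → CCVC.

CCVC.CV.CCV.CCVC.CCVCC.CCVC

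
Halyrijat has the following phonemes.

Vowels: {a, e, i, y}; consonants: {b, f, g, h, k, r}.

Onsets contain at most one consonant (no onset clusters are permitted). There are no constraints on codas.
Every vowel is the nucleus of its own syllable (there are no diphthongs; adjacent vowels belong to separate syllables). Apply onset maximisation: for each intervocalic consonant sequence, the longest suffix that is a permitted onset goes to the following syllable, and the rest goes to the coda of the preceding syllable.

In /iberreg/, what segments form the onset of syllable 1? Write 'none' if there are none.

The vowels are i, e, e — 3 nuclei, so 3 syllables.
Between /i/ (V1) and /e/ (V2): /b/ → onset of the next syllable (single consonants are always licit onsets).
Between /e/ (V2) and /e/ (V3): /rr/; trying suffixes from longest down, /r/ is the first permitted one, so coda /r/ | onset /r/.
Putting it together: i.ber.reg.
Syllable 1 is /i/: onset ∅, nucleus /i/, coda ∅.

none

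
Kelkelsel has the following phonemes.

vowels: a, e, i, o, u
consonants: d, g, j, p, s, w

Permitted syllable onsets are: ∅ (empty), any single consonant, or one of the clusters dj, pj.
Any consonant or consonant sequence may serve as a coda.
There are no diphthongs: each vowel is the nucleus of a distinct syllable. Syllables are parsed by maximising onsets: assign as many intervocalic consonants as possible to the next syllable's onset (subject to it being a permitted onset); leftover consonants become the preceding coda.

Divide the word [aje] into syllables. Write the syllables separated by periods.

Nuclei (vowels): a, e → 2 syllables.
Between /a/ (V1) and /e/ (V2): /j/ → onset of the next syllable (single consonants are always licit onsets).

a.je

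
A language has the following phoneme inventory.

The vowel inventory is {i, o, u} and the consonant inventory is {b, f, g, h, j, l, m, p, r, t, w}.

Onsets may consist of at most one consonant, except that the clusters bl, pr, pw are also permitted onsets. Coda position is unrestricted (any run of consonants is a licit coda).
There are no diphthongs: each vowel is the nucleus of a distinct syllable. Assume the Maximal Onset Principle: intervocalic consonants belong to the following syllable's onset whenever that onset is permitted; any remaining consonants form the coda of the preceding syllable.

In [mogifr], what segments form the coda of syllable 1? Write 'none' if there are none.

The vowels are o, i — 2 nuclei, so 2 syllables.
V1 /o/ – V2 /i/: /g/ → onset of the next syllable (single consonants are always licit onsets).
Syllabification: mo.gifr.
Syllable 1 is /mo/: onset /m/, nucleus /o/, coda ∅.

none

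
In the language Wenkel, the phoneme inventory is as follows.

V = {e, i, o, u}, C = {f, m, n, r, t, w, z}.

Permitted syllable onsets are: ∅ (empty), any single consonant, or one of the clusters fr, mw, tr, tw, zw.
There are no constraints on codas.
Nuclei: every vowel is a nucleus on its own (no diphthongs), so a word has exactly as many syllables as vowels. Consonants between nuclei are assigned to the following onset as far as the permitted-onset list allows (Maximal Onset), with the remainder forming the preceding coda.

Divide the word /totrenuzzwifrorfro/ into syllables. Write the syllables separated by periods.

to.tre.nuz.zwi.fror.fro

Nuclei (vowels): o, e, u, i, o, o → 6 syllables.
σ1/σ2 boundary: /tr/ — entire cluster is a permitted onset → onset /tr/, coda ∅.
σ2/σ3 boundary: /n/ → onset of the next syllable (single consonants are always licit onsets).
σ3/σ4 boundary: cluster /zzw/ — the longest permitted-onset suffix is /zw/; onset = /zw/, preceding coda = /z/.
σ4/σ5 boundary: cluster /fr/ — /fr/ is itself a permitted onset, so the whole cluster goes right; preceding coda = ∅.
σ5/σ6 boundary: cluster /rfr/ — the longest permitted-onset suffix is /fr/; onset = /fr/, preceding coda = /r/.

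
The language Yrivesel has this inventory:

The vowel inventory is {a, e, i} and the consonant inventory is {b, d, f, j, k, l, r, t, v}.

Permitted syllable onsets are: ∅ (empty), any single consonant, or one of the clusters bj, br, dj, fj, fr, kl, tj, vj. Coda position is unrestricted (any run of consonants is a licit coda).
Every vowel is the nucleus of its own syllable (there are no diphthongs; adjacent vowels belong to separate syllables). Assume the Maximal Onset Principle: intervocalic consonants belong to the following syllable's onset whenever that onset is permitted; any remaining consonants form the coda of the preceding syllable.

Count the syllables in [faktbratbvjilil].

4

Vowels present: a, a, i, i; each is a nucleus, giving 4 syllables.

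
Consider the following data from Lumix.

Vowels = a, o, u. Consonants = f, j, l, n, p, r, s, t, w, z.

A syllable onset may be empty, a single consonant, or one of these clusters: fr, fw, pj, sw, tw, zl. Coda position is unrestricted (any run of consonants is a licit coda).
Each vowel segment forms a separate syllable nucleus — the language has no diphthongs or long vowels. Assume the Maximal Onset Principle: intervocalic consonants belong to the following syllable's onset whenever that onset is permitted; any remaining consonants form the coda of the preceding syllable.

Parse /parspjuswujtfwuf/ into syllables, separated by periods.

pars.pju.swujt.fwuf

Nuclei (vowels): a, u, u, u → 4 syllables.
/a…u/ gap (V1→V2): /rspj/ — longest licit onset from the right is /pj/, leaving /rs/ as coda.
/u…u/ gap (V2→V3): /sw/ — entire cluster is a permitted onset → onset /sw/, coda ∅.
/u…u/ gap (V3→V4): /jtfw/; trying suffixes from longest down, /fw/ is the first permitted one, so coda /jt/ | onset /fw/.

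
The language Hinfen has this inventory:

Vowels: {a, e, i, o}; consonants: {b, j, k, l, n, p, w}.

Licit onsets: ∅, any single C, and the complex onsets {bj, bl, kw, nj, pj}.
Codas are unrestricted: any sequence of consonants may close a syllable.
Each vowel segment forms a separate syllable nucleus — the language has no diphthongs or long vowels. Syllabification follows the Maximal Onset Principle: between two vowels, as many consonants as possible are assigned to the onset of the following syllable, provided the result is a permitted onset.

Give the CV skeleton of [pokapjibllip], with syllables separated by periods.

The vowels are o, a, i, i — 4 nuclei, so 4 syllables.
/o…a/ gap (V1→V2): /k/ is a single consonant, so it becomes the next onset.
/a…i/ gap (V2→V3): /pj/ is a licit onset in full, so it all attaches to the next syllable.
/i…i/ gap (V3→V4): /bll/; trying suffixes from longest down, /l/ is the first permitted one, so coda /bl/ | onset /l/.
Putting it together: po.ka.pjibl.lip.
Mapping each syllable to C/V: /po/ → CV, /ka/ → CV, /pjibl/ → CCVCC, /lip/ → CVC.

CV.CV.CCVCC.CVC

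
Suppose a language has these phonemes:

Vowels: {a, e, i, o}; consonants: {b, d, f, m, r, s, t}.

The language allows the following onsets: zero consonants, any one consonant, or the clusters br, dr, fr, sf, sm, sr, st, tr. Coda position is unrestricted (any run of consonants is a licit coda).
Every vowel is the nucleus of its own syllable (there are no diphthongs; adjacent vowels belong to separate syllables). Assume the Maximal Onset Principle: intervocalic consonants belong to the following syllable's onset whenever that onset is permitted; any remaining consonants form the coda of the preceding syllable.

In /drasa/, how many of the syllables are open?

2

Nuclei (vowels): a, a → 2 syllables.
Between /a/ (V1) and /a/ (V2): just /s/ — single C goes to the following onset.
Putting it together: dra.sa.
Classifying each syllable: /dra/ (open), /sa/ (open).
Open syllables: 2.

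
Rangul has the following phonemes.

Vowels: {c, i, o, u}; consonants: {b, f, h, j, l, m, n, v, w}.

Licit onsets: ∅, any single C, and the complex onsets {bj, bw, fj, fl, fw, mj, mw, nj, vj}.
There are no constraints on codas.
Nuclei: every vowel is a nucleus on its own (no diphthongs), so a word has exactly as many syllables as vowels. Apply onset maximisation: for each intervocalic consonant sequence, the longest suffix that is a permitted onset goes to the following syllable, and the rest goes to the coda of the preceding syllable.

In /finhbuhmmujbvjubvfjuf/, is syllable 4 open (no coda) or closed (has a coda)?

The vowels are i, u, u, u, u — 5 nuclei, so 5 syllables.
σ1/σ2 boundary: /nhb/ splits as /nh/ + /b/ (/b/ is the longest suffix that is a licit onset).
σ2/σ3 boundary: /hmm/; trying suffixes from longest down, /m/ is the first permitted one, so coda /hm/ | onset /m/.
σ3/σ4 boundary: /jbvj/; trying suffixes from longest down, /vj/ is the first permitted one, so coda /jb/ | onset /vj/.
σ4/σ5 boundary: /bvfj/; trying suffixes from longest down, /fj/ is the first permitted one, so coda /bv/ | onset /fj/.
Result: finh.buhm.mujb.vjubv.fjuf.
Syllable 4 is /vjubv/ with coda /bv/, so it is closed.

closed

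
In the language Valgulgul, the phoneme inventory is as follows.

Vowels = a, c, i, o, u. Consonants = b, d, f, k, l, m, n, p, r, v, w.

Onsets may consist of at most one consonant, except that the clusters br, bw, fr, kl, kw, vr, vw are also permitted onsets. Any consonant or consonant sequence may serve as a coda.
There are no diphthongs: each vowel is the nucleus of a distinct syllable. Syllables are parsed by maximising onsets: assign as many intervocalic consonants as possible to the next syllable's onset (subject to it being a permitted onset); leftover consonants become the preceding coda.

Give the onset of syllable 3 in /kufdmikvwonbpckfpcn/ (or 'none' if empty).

vw

Nuclei (vowels): u, i, o, c, c → 5 syllables.
Between /u/ (V1) and /i/ (V2): /fdm/; trying suffixes from longest down, /m/ is the first permitted one, so coda /fd/ | onset /m/.
Between /i/ (V2) and /o/ (V3): /kvw/; trying suffixes from longest down, /vw/ is the first permitted one, so coda /k/ | onset /vw/.
Between /o/ (V3) and /c/ (V4): /nbp/ splits as /nb/ + /p/ (/p/ is the longest suffix that is a licit onset).
Between /c/ (V4) and /c/ (V5): /kfp/ — longest licit onset from the right is /p/, leaving /kf/ as coda.
Putting it together: kufd.mik.vwonb.pckf.pcn.
Syllable 3 is /vwonb/: onset /vw/, nucleus /o/, coda /nb/.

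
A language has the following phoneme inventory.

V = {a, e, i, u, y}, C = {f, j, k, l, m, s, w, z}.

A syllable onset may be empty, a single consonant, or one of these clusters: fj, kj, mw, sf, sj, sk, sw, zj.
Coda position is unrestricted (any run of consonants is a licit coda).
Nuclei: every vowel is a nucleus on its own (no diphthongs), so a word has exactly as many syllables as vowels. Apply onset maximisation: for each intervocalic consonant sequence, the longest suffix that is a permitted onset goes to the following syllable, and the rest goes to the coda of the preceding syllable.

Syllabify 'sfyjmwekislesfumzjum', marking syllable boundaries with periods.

Vowels present: y, e, i, e, u, u; each is a nucleus, giving 6 syllables.
σ1/σ2 boundary: cluster /jmw/ — the longest permitted-onset suffix is /mw/; onset = /mw/, preceding coda = /j/.
σ2/σ3 boundary: just /k/ — single C goes to the following onset.
σ3/σ4 boundary: /sl/ — longest licit onset from the right is /l/, leaving /s/ as coda.
σ4/σ5 boundary: cluster /sf/ — /sf/ is itself a permitted onset, so the whole cluster goes right; preceding coda = ∅.
σ5/σ6 boundary: /mzj/ — longest licit onset from the right is /zj/, leaving /m/ as coda.

sfyj.mwe.kis.le.sfum.zjum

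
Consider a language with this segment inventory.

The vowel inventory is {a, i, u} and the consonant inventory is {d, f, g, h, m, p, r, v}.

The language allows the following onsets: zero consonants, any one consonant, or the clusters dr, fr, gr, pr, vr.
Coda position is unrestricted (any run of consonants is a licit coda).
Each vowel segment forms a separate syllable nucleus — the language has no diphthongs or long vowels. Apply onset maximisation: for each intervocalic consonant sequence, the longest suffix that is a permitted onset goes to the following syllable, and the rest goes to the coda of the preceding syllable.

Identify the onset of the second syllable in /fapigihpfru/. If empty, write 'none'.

p

Nuclei (vowels): a, i, i, u → 4 syllables.
/a…i/ gap (V1→V2): /p/ → onset of the next syllable (single consonants are always licit onsets).
/i…i/ gap (V2→V3): /g/ is a single consonant, so it becomes the next onset.
/i…u/ gap (V3→V4): /hpfr/ splits as /hp/ + /fr/ (/fr/ is the longest suffix that is a licit onset).
Syllabification: fa.pi.gihp.fru.
Syllable 2 is /pi/: onset /p/, nucleus /i/, coda ∅.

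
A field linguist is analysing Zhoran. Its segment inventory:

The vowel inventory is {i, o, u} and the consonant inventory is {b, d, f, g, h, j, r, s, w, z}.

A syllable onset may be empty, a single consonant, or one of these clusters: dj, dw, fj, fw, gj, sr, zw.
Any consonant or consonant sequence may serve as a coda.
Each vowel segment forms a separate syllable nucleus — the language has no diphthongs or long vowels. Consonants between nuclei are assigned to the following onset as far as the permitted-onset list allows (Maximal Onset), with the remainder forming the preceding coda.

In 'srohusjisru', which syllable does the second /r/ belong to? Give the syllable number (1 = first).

4

The vowels are o, u, i, u — 4 nuclei, so 4 syllables.
σ1/σ2 boundary: /h/ is a single consonant, so it becomes the next onset.
σ2/σ3 boundary: /sj/ — longest licit onset from the right is /j/, leaving /s/ as coda.
σ3/σ4 boundary: /sr/ — entire cluster is a permitted onset → onset /sr/, coda ∅.
Result: sro.hus.ji.sru.
The second /r/ is in the onset of syllable 4 (/sru/).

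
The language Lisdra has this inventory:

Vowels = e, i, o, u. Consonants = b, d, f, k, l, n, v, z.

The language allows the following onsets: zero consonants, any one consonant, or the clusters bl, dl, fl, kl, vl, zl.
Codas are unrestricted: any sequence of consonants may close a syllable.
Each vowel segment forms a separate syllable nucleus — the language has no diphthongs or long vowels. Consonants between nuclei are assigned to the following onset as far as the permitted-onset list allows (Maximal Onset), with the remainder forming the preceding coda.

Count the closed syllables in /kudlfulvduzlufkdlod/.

The vowels are u, u, u, u, o — 5 nuclei, so 5 syllables.
Between /u/ (V1) and /u/ (V2): /dlf/ splits as /dl/ + /f/ (/f/ is the longest suffix that is a licit onset).
Between /u/ (V2) and /u/ (V3): cluster /lvd/ — the longest permitted-onset suffix is /d/; onset = /d/, preceding coda = /lv/.
Between /u/ (V3) and /u/ (V4): /zl/ is a licit onset in full, so it all attaches to the next syllable.
Between /u/ (V4) and /o/ (V5): cluster /fkdl/ — the longest permitted-onset suffix is /dl/; onset = /dl/, preceding coda = /fk/.
Putting it together: kudl.fulv.du.zlufk.dlod.
Classifying each syllable: /kudl/ (closed), /fulv/ (closed), /du/ (open), /zlufk/ (closed), /dlod/ (closed).
Closed syllables: 4.

4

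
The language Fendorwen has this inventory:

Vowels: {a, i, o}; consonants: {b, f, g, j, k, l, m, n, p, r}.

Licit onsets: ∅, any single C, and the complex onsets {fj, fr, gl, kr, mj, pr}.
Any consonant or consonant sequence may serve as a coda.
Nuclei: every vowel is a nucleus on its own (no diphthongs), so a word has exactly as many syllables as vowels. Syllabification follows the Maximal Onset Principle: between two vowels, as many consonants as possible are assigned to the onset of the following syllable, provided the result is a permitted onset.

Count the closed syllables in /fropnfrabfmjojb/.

The vowels are o, a, o — 3 nuclei, so 3 syllables.
/o…a/ gap (V1→V2): /pnfr/; trying suffixes from longest down, /fr/ is the first permitted one, so coda /pn/ | onset /fr/.
/a…o/ gap (V2→V3): /bfmj/ — longest licit onset from the right is /mj/, leaving /bf/ as coda.
So the parse is fropn.frabf.mjojb.
Classifying each syllable: /fropn/ (closed), /frabf/ (closed), /mjojb/ (closed).
Closed syllables: 3.

3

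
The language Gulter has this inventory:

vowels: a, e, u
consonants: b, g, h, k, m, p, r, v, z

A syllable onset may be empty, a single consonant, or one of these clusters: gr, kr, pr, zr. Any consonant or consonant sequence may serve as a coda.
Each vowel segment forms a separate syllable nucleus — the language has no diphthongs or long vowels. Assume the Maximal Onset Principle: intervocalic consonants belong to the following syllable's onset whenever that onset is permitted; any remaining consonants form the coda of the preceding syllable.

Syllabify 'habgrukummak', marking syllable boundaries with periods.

Vowels present: a, u, u, a; each is a nucleus, giving 4 syllables.
Between /a/ (V1) and /u/ (V2): /bgr/ splits as /b/ + /gr/ (/gr/ is the longest suffix that is a licit onset).
Between /u/ (V2) and /u/ (V3): /k/ is a single consonant, so it becomes the next onset.
Between /u/ (V3) and /a/ (V4): /mm/ splits as /m/ + /m/ (/m/ is the longest suffix that is a licit onset).

hab.gru.kum.mak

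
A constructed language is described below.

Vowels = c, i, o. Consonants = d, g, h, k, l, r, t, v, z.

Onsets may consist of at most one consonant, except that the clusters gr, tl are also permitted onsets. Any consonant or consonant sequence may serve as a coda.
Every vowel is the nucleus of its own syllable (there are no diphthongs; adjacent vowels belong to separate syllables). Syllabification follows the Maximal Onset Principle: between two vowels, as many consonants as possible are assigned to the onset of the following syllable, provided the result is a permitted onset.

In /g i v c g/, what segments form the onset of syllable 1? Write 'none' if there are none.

g

The vowels are i, c — 2 nuclei, so 2 syllables.
/i…c/ gap (V1→V2): /v/ → onset of the next syllable (single consonants are always licit onsets).
Putting it together: gi.vcg.
Syllable 1 is /gi/: onset /g/, nucleus /i/, coda ∅.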